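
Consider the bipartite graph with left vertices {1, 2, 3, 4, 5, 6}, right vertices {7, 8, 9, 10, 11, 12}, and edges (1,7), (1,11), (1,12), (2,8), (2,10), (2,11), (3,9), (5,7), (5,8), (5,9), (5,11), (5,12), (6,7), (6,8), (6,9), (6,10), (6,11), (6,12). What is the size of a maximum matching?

Step 1: List the neighbors of each left vertex:
  1: 7, 11, 12
  2: 8, 10, 11
  3: 9
  4: (none)
  5: 7, 8, 9, 11, 12
  6: 7, 8, 9, 10, 11, 12

Step 2: Greedily match left vertices, then look for augmenting paths:
  Match 1 -- 7
  Match 2 -- 8
  Match 3 -- 9
  Match 5 -- 11
  Match 6 -- 10
  No augmenting path remains.

Step 3: Verify this is maximum:
  Matching has size 5. The vertex set {1, 2, 3, 5, 6} covers every edge and has size 5; any matching has at most one edge per cover vertex, so 5 is maximum (König's theorem).

Maximum matching: {(1,7), (2,8), (3,9), (5,11), (6,10)}
Size: 5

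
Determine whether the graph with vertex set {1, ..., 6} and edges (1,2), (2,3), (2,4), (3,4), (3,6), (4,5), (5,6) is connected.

Step 1: Build adjacency list from edges:
  1: 2
  2: 1, 3, 4
  3: 2, 4, 6
  4: 2, 3, 5
  5: 4, 6
  6: 3, 5

Step 2: Run BFS/DFS from vertex 1:
  Visited: {1, 2, 3, 4, 6, 5}
  Reached 6 of 6 vertices

Step 3: All 6 vertices reached from vertex 1, so the graph is connected.
Answer: Yes, the graph is connected.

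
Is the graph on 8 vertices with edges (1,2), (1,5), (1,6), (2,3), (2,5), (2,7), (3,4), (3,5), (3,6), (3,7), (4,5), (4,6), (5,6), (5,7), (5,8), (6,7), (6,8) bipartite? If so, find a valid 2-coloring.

Step 1: Attempt 2-coloring using BFS:
  Start at vertex 1, assign color 0
  Color vertex 2 with color 1 (neighbor of 1)
  Color vertex 5 with color 1 (neighbor of 1)
  Color vertex 6 with color 1 (neighbor of 1)
  Color vertex 3 with color 0 (neighbor of 2)

Step 2: Conflict found! Vertices 2 and 5 are adjacent but have the same color.
This means the graph contains an odd cycle.

The graph is NOT bipartite.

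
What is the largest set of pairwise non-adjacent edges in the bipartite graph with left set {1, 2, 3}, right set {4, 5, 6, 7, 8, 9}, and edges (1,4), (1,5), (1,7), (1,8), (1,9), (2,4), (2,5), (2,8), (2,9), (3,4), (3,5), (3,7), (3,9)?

Step 1: List the neighbors of each left vertex:
  1: 4, 5, 7, 8, 9
  2: 4, 5, 8, 9
  3: 4, 5, 7, 9

Step 2: Greedily match left vertices, then look for augmenting paths:
  Match 1 -- 4
  Match 2 -- 5
  Match 3 -- 7
  No augmenting path remains.

Step 3: Verify this is maximum:
  Matching size 3 = min(|L|, |R|) = min(3, 6), which is an upper bound, so this matching is maximum.

Maximum matching: {(1,4), (2,5), (3,7)}
Size: 3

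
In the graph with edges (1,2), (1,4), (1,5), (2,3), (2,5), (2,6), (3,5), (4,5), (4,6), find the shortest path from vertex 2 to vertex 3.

Step 1: Build adjacency list:
  1: 2, 4, 5
  2: 1, 3, 5, 6
  3: 2, 5
  4: 1, 5, 6
  5: 1, 2, 3, 4
  6: 2, 4

Step 2: BFS from vertex 2 to find shortest path to 3:
  vertex 1 reached at distance 1
  vertex 3 reached at distance 1

Step 3: Shortest path: 2 -> 3
Path length: 1 edge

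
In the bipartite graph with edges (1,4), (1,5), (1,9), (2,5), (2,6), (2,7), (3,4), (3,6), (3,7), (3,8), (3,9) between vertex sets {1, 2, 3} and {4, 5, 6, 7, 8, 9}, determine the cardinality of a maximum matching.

Step 1: List the neighbors of each left vertex:
  1: 4, 5, 9
  2: 5, 6, 7
  3: 4, 6, 7, 8, 9

Step 2: Greedily match left vertices, then look for augmenting paths:
  Match 1 -- 4
  Match 2 -- 5
  Match 3 -- 6
  No augmenting path remains.

Step 3: Verify this is maximum:
  Matching size 3 = min(|L|, |R|) = min(3, 6), which is an upper bound, so this matching is maximum.

Maximum matching: {(1,4), (2,5), (3,6)}
Size: 3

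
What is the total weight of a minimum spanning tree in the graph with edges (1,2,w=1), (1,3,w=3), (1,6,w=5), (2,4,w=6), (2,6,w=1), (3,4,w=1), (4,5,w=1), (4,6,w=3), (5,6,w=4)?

Apply Kruskal's algorithm (sort edges by weight, add if no cycle):

Sorted edges by weight:
  (1,2) w=1
  (2,6) w=1
  (3,4) w=1
  (4,5) w=1
  (1,3) w=3
  (4,6) w=3
  (5,6) w=4
  (1,6) w=5
  (2,4) w=6

Add edge (1,2) w=1 -- no cycle. Running total: 1
Add edge (2,6) w=1 -- no cycle. Running total: 2
Add edge (3,4) w=1 -- no cycle. Running total: 3
Add edge (4,5) w=1 -- no cycle. Running total: 4
Add edge (1,3) w=3 -- no cycle. Running total: 7

MST edges: (1,2,w=1), (2,6,w=1), (3,4,w=1), (4,5,w=1), (1,3,w=3)
Total MST weight: 1 + 1 + 1 + 1 + 3 = 7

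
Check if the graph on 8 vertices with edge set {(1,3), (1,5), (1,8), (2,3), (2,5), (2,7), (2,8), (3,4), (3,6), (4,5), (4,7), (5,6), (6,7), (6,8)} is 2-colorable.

Step 1: Attempt 2-coloring using BFS:
  Start at vertex 1, assign color 0
  Color vertex 3 with color 1 (neighbor of 1)
  Color vertex 5 with color 1 (neighbor of 1)
  Color vertex 8 with color 1 (neighbor of 1)
  Color vertex 2 with color 0 (neighbor of 3)
  Color vertex 4 with color 0 (neighbor of 3)
  Color vertex 6 with color 0 (neighbor of 3)
  Color vertex 7 with color 1 (neighbor of 2)

Step 2: 2-coloring succeeded. No conflicts found.
  Set A (color 0): {1, 2, 4, 6}
  Set B (color 1): {3, 5, 7, 8}

The graph is bipartite with partition {1, 2, 4, 6}, {3, 5, 7, 8}.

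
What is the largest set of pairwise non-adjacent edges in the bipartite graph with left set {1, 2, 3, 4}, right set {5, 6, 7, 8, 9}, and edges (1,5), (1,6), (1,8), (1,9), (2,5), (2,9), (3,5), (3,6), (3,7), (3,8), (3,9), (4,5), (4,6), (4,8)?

Step 1: List the neighbors of each left vertex:
  1: 5, 6, 8, 9
  2: 5, 9
  3: 5, 6, 7, 8, 9
  4: 5, 6, 8

Step 2: Greedily match left vertices, then look for augmenting paths:
  Match 1 -- 5
  Match 2 -- 9
  Match 3 -- 6
  Match 4 -- 8
  No augmenting path remains.

Step 3: Verify this is maximum:
  Matching size 4 = min(|L|, |R|) = min(4, 5), which is an upper bound, so this matching is maximum.

Maximum matching: {(1,5), (2,9), (3,6), (4,8)}
Size: 4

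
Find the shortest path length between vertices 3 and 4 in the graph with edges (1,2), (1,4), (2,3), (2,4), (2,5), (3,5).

Step 1: Build adjacency list:
  1: 2, 4
  2: 1, 3, 4, 5
  3: 2, 5
  4: 1, 2
  5: 2, 3

Step 2: BFS from vertex 3 to find shortest path to 4:
  vertex 2 reached at distance 1
  vertex 5 reached at distance 1
  vertex 1 reached at distance 2
  vertex 4 reached at distance 2

Step 3: Shortest path: 3 -> 2 -> 4
Path length: 2 edges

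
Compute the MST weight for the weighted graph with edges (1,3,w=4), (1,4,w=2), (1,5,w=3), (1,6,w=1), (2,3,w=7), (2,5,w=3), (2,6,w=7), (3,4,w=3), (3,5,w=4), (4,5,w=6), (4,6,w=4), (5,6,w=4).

Apply Kruskal's algorithm (sort edges by weight, add if no cycle):

Sorted edges by weight:
  (1,6) w=1
  (1,4) w=2
  (1,5) w=3
  (2,5) w=3
  (3,4) w=3
  (1,3) w=4
  (3,5) w=4
  (4,6) w=4
  (5,6) w=4
  (4,5) w=6
  (2,3) w=7
  (2,6) w=7

Add edge (1,6) w=1 -- no cycle. Running total: 1
Add edge (1,4) w=2 -- no cycle. Running total: 3
Add edge (1,5) w=3 -- no cycle. Running total: 6
Add edge (2,5) w=3 -- no cycle. Running total: 9
Add edge (3,4) w=3 -- no cycle. Running total: 12

MST edges: (1,6,w=1), (1,4,w=2), (1,5,w=3), (2,5,w=3), (3,4,w=3)
Total MST weight: 1 + 2 + 3 + 3 + 3 = 12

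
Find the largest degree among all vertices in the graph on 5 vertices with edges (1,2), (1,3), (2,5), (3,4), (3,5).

Step 1: Count edges incident to each vertex:
  deg(1) = 2 (neighbors: 2, 3)
  deg(2) = 2 (neighbors: 1, 5)
  deg(3) = 3 (neighbors: 1, 4, 5)
  deg(4) = 1 (neighbors: 3)
  deg(5) = 2 (neighbors: 2, 3)

Step 2: Find maximum:
  max(2, 2, 3, 1, 2) = 3 (vertex 3)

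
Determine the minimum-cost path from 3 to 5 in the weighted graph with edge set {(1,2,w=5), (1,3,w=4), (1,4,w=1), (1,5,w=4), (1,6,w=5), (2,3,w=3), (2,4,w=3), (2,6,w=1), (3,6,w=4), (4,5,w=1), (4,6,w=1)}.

Step 1: Build adjacency list with weights:
  1: 2(w=5), 3(w=4), 4(w=1), 5(w=4), 6(w=5)
  2: 1(w=5), 3(w=3), 4(w=3), 6(w=1)
  3: 1(w=4), 2(w=3), 6(w=4)
  4: 1(w=1), 2(w=3), 5(w=1), 6(w=1)
  5: 1(w=4), 4(w=1)
  6: 1(w=5), 2(w=1), 3(w=4), 4(w=1)

Step 2: Apply Dijkstra's algorithm from vertex 3:
  Visit vertex 3 (distance=0)
    Update dist[1] = 4
    Update dist[2] = 3
    Update dist[6] = 4
  Visit vertex 2 (distance=3)
    Update dist[4] = 6
  Visit vertex 1 (distance=4)
    Update dist[4] = 5
    Update dist[5] = 8
  Visit vertex 6 (distance=4)
  Visit vertex 4 (distance=5)
    Update dist[5] = 6
  Visit vertex 5 (distance=6)

Step 3: Shortest path: 3 -> 1 -> 4 -> 5
Total weight: 4 + 1 + 1 = 6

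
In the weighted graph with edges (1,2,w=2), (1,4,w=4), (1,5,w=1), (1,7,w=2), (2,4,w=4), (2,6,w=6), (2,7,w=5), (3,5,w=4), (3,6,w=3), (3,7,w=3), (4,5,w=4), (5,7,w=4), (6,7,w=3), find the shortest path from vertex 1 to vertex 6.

Step 1: Build adjacency list with weights:
  1: 2(w=2), 4(w=4), 5(w=1), 7(w=2)
  2: 1(w=2), 4(w=4), 6(w=6), 7(w=5)
  3: 5(w=4), 6(w=3), 7(w=3)
  4: 1(w=4), 2(w=4), 5(w=4)
  5: 1(w=1), 3(w=4), 4(w=4), 7(w=4)
  6: 2(w=6), 3(w=3), 7(w=3)
  7: 1(w=2), 2(w=5), 3(w=3), 5(w=4), 6(w=3)

Step 2: Apply Dijkstra's algorithm from vertex 1:
  Visit vertex 1 (distance=0)
    Update dist[2] = 2
    Update dist[4] = 4
    Update dist[5] = 1
    Update dist[7] = 2
  Visit vertex 5 (distance=1)
    Update dist[3] = 5
  Visit vertex 2 (distance=2)
    Update dist[6] = 8
  Visit vertex 7 (distance=2)
    Update dist[6] = 5
  Visit vertex 4 (distance=4)
  Visit vertex 3 (distance=5)
  Visit vertex 6 (distance=5)

Step 3: Shortest path: 1 -> 7 -> 6
Total weight: 2 + 3 = 5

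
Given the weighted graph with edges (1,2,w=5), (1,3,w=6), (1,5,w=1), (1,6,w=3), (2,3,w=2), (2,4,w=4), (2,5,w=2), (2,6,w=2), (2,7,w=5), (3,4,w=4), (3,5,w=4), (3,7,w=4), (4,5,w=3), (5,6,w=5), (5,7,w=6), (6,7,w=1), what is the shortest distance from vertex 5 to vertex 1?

Step 1: Build adjacency list with weights:
  1: 2(w=5), 3(w=6), 5(w=1), 6(w=3)
  2: 1(w=5), 3(w=2), 4(w=4), 5(w=2), 6(w=2), 7(w=5)
  3: 1(w=6), 2(w=2), 4(w=4), 5(w=4), 7(w=4)
  4: 2(w=4), 3(w=4), 5(w=3)
  5: 1(w=1), 2(w=2), 3(w=4), 4(w=3), 6(w=5), 7(w=6)
  6: 1(w=3), 2(w=2), 5(w=5), 7(w=1)
  7: 2(w=5), 3(w=4), 5(w=6), 6(w=1)

Step 2: Apply Dijkstra's algorithm from vertex 5:
  Visit vertex 5 (distance=0)
    Update dist[1] = 1
    Update dist[2] = 2
    Update dist[3] = 4
    Update dist[4] = 3
    Update dist[6] = 5
    Update dist[7] = 6
  Visit vertex 1 (distance=1)
    Update dist[6] = 4

Step 3: Shortest path: 5 -> 1
Total weight: 1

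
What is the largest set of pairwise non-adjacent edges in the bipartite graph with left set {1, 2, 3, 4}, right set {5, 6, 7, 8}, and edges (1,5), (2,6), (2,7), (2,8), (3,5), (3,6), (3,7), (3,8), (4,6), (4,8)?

Step 1: List the neighbors of each left vertex:
  1: 5
  2: 6, 7, 8
  3: 5, 6, 7, 8
  4: 6, 8

Step 2: Greedily match left vertices, then look for augmenting paths:
  Match 1 -- 5
  Match 2 -- 6
  Match 3 -- 7
  Match 4 -- 8
  No augmenting path remains.

Step 3: Verify this is maximum:
  Matching size 4 = min(|L|, |R|) = min(4, 4), which is an upper bound, so this matching is maximum.

Maximum matching: {(1,5), (2,6), (3,7), (4,8)}
Size: 4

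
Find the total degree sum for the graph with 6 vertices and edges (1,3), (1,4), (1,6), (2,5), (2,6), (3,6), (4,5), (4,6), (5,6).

Step 1: Count edges incident to each vertex:
  deg(1) = 3 (neighbors: 3, 4, 6)
  deg(2) = 2 (neighbors: 5, 6)
  deg(3) = 2 (neighbors: 1, 6)
  deg(4) = 3 (neighbors: 1, 5, 6)
  deg(5) = 3 (neighbors: 2, 4, 6)
  deg(6) = 5 (neighbors: 1, 2, 3, 4, 5)

Step 2: Sum all degrees:
  3 + 2 + 2 + 3 + 3 + 5 = 18

Verification: sum of degrees = 2 * |E| = 2 * 9 = 18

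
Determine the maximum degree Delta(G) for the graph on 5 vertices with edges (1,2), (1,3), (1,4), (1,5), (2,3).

Step 1: Count edges incident to each vertex:
  deg(1) = 4 (neighbors: 2, 3, 4, 5)
  deg(2) = 2 (neighbors: 1, 3)
  deg(3) = 2 (neighbors: 1, 2)
  deg(4) = 1 (neighbors: 1)
  deg(5) = 1 (neighbors: 1)

Step 2: Find maximum:
  max(4, 2, 2, 1, 1) = 4 (vertex 1)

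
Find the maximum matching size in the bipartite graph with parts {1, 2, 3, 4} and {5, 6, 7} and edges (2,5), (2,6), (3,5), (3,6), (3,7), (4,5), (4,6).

Step 1: List the neighbors of each left vertex:
  1: (none)
  2: 5, 6
  3: 5, 6, 7
  4: 5, 6

Step 2: Greedily match left vertices, then look for augmenting paths:
  Match 2 -- 5
  Match 3 -- 7
  Match 4 -- 6
  No augmenting path remains.

Step 3: Verify this is maximum:
  Matching size 3 = min(|L|, |R|) = min(4, 3), which is an upper bound, so this matching is maximum.

Maximum matching: {(2,5), (3,7), (4,6)}
Size: 3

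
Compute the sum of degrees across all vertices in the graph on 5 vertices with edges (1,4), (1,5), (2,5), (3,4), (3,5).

Step 1: Count edges incident to each vertex:
  deg(1) = 2 (neighbors: 4, 5)
  deg(2) = 1 (neighbors: 5)
  deg(3) = 2 (neighbors: 4, 5)
  deg(4) = 2 (neighbors: 1, 3)
  deg(5) = 3 (neighbors: 1, 2, 3)

Step 2: Sum all degrees:
  2 + 1 + 2 + 2 + 3 = 10

Verification: sum of degrees = 2 * |E| = 2 * 5 = 10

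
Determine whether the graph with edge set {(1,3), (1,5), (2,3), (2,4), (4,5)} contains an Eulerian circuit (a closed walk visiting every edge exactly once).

Step 1: Find the degree of each vertex:
  deg(1) = 2
  deg(2) = 2
  deg(3) = 2
  deg(4) = 2
  deg(5) = 2

Step 2: Count vertices with odd degree:
  All vertices have even degree (0 odd-degree vertices)

Step 3: Apply Euler's theorem:
  - Eulerian circuit exists iff graph is connected and all vertices have even degree
  - Eulerian path exists iff graph is connected and has 0 or 2 odd-degree vertices

Graph is connected with 0 odd-degree vertices.
Both Eulerian circuit and Eulerian path exist.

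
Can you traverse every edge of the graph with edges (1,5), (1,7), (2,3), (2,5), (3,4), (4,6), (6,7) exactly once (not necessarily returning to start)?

Step 1: Find the degree of each vertex:
  deg(1) = 2
  deg(2) = 2
  deg(3) = 2
  deg(4) = 2
  deg(5) = 2
  deg(6) = 2
  deg(7) = 2

Step 2: Count vertices with odd degree:
  All vertices have even degree (0 odd-degree vertices)

Step 3: Apply Euler's theorem:
  - Eulerian circuit exists iff graph is connected and all vertices have even degree
  - Eulerian path exists iff graph is connected and has 0 or 2 odd-degree vertices

Graph is connected with 0 odd-degree vertices.
Both Eulerian circuit and Eulerian path exist.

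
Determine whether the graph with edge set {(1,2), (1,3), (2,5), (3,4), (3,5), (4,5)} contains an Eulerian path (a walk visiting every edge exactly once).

Step 1: Find the degree of each vertex:
  deg(1) = 2
  deg(2) = 2
  deg(3) = 3
  deg(4) = 2
  deg(5) = 3

Step 2: Count vertices with odd degree:
  Odd-degree vertices: 3, 5 (2 total)

Step 3: Apply Euler's theorem:
  - Eulerian circuit exists iff graph is connected and all vertices have even degree
  - Eulerian path exists iff graph is connected and has 0 or 2 odd-degree vertices

Graph is connected with exactly 2 odd-degree vertices (3, 5).
Eulerian path exists (starting and ending at the odd-degree vertices), but no Eulerian circuit.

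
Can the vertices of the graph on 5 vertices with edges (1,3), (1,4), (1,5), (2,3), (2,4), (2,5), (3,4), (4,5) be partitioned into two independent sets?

Step 1: Attempt 2-coloring using BFS:
  Start at vertex 1, assign color 0
  Color vertex 3 with color 1 (neighbor of 1)
  Color vertex 4 with color 1 (neighbor of 1)
  Color vertex 5 with color 1 (neighbor of 1)
  Color vertex 2 with color 0 (neighbor of 3)

Step 2: Conflict found! Vertices 3 and 4 are adjacent but have the same color.
This means the graph contains an odd cycle.

The graph is NOT bipartite.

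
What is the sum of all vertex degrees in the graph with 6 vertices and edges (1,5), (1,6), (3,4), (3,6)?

Step 1: Count edges incident to each vertex:
  deg(1) = 2 (neighbors: 5, 6)
  deg(2) = 0 (neighbors: none)
  deg(3) = 2 (neighbors: 4, 6)
  deg(4) = 1 (neighbors: 3)
  deg(5) = 1 (neighbors: 1)
  deg(6) = 2 (neighbors: 1, 3)

Step 2: Sum all degrees:
  2 + 0 + 2 + 1 + 1 + 2 = 8

Verification: sum of degrees = 2 * |E| = 2 * 4 = 8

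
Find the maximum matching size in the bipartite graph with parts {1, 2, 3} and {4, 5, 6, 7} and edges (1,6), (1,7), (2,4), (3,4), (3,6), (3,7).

Step 1: List the neighbors of each left vertex:
  1: 6, 7
  2: 4
  3: 4, 6, 7

Step 2: Greedily match left vertices, then look for augmenting paths:
  Match 1 -- 6
  Match 2 -- 4
  Match 3 -- 7
  No augmenting path remains.

Step 3: Verify this is maximum:
  Matching size 3 = min(|L|, |R|) = min(3, 4), which is an upper bound, so this matching is maximum.

Maximum matching: {(1,6), (2,4), (3,7)}
Size: 3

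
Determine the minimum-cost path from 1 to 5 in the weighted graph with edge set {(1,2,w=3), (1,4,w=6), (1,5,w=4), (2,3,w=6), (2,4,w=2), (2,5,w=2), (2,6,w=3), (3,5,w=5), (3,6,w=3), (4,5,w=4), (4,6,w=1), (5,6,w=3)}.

Step 1: Build adjacency list with weights:
  1: 2(w=3), 4(w=6), 5(w=4)
  2: 1(w=3), 3(w=6), 4(w=2), 5(w=2), 6(w=3)
  3: 2(w=6), 5(w=5), 6(w=3)
  4: 1(w=6), 2(w=2), 5(w=4), 6(w=1)
  5: 1(w=4), 2(w=2), 3(w=5), 4(w=4), 6(w=3)
  6: 2(w=3), 3(w=3), 4(w=1), 5(w=3)

Step 2: Apply Dijkstra's algorithm from vertex 1:
  Visit vertex 1 (distance=0)
    Update dist[2] = 3
    Update dist[4] = 6
    Update dist[5] = 4
  Visit vertex 2 (distance=3)
    Update dist[3] = 9
    Update dist[4] = 5
    Update dist[6] = 6
  Visit vertex 5 (distance=4)

Step 3: Shortest path: 1 -> 5
Total weight: 4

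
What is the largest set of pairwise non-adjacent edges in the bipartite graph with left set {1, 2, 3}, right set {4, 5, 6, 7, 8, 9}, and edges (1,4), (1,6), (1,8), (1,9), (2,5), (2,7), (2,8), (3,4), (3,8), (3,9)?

Step 1: List the neighbors of each left vertex:
  1: 4, 6, 8, 9
  2: 5, 7, 8
  3: 4, 8, 9

Step 2: Greedily match left vertices, then look for augmenting paths:
  Match 1 -- 4
  Match 2 -- 5
  Match 3 -- 8
  No augmenting path remains.

Step 3: Verify this is maximum:
  Matching size 3 = min(|L|, |R|) = min(3, 6), which is an upper bound, so this matching is maximum.

Maximum matching: {(1,4), (2,5), (3,8)}
Size: 3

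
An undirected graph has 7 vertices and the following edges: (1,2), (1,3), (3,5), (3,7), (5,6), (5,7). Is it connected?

Step 1: Build adjacency list from edges:
  1: 2, 3
  2: 1
  3: 1, 5, 7
  4: (none)
  5: 3, 6, 7
  6: 5
  7: 3, 5

Step 2: Run BFS/DFS from vertex 1:
  Visited: {1, 2, 3, 5, 7, 6}
  Reached 6 of 7 vertices

Step 3: Only 6 of 7 vertices reached. Graph is disconnected.
Connected components: {1, 2, 3, 5, 6, 7}, {4}
Answer: No, the graph is not connected (2 components).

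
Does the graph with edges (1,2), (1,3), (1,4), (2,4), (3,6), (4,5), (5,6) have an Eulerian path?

Step 1: Find the degree of each vertex:
  deg(1) = 3
  deg(2) = 2
  deg(3) = 2
  deg(4) = 3
  deg(5) = 2
  deg(6) = 2

Step 2: Count vertices with odd degree:
  Odd-degree vertices: 1, 4 (2 total)

Step 3: Apply Euler's theorem:
  - Eulerian circuit exists iff graph is connected and all vertices have even degree
  - Eulerian path exists iff graph is connected and has 0 or 2 odd-degree vertices

Graph is connected with exactly 2 odd-degree vertices (1, 4).
Eulerian path exists (starting and ending at the odd-degree vertices), but no Eulerian circuit.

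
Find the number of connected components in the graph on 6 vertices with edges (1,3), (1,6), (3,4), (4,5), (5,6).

Step 1: Build adjacency list from edges:
  1: 3, 6
  2: (none)
  3: 1, 4
  4: 3, 5
  5: 4, 6
  6: 1, 5

Step 2: Run BFS/DFS from vertex 1:
  Visited: {1, 3, 6, 4, 5}
  Reached 5 of 6 vertices

Step 3: Only 5 of 6 vertices reached. Graph is disconnected.
Connected components: {1, 3, 4, 5, 6}, {2}
Number of connected components: 2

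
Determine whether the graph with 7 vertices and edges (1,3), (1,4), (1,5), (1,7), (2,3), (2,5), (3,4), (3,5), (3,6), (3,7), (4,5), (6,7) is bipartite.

Step 1: Attempt 2-coloring using BFS:
  Start at vertex 1, assign color 0
  Color vertex 3 with color 1 (neighbor of 1)
  Color vertex 4 with color 1 (neighbor of 1)
  Color vertex 5 with color 1 (neighbor of 1)
  Color vertex 7 with color 1 (neighbor of 1)
  Color vertex 2 with color 0 (neighbor of 3)

Step 2: Conflict found! Vertices 3 and 4 are adjacent but have the same color.
This means the graph contains an odd cycle.

The graph is NOT bipartite.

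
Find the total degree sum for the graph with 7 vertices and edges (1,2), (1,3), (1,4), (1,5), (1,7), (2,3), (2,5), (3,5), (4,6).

Step 1: Count edges incident to each vertex:
  deg(1) = 5 (neighbors: 2, 3, 4, 5, 7)
  deg(2) = 3 (neighbors: 1, 3, 5)
  deg(3) = 3 (neighbors: 1, 2, 5)
  deg(4) = 2 (neighbors: 1, 6)
  deg(5) = 3 (neighbors: 1, 2, 3)
  deg(6) = 1 (neighbors: 4)
  deg(7) = 1 (neighbors: 1)

Step 2: Sum all degrees:
  5 + 3 + 3 + 2 + 3 + 1 + 1 = 18

Verification: sum of degrees = 2 * |E| = 2 * 9 = 18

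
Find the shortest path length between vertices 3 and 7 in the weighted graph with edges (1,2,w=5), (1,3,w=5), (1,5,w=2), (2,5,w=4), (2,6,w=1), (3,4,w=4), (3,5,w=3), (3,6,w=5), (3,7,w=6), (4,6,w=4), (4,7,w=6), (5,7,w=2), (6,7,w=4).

Step 1: Build adjacency list with weights:
  1: 2(w=5), 3(w=5), 5(w=2)
  2: 1(w=5), 5(w=4), 6(w=1)
  3: 1(w=5), 4(w=4), 5(w=3), 6(w=5), 7(w=6)
  4: 3(w=4), 6(w=4), 7(w=6)
  5: 1(w=2), 2(w=4), 3(w=3), 7(w=2)
  6: 2(w=1), 3(w=5), 4(w=4), 7(w=4)
  7: 3(w=6), 4(w=6), 5(w=2), 6(w=4)

Step 2: Apply Dijkstra's algorithm from vertex 3:
  Visit vertex 3 (distance=0)
    Update dist[1] = 5
    Update dist[4] = 4
    Update dist[5] = 3
    Update dist[6] = 5
    Update dist[7] = 6
  Visit vertex 5 (distance=3)
    Update dist[2] = 7
    Update dist[7] = 5
  Visit vertex 4 (distance=4)
  Visit vertex 1 (distance=5)
  Visit vertex 6 (distance=5)
    Update dist[2] = 6
  Visit vertex 7 (distance=5)

Step 3: Shortest path: 3 -> 5 -> 7
Total weight: 3 + 2 = 5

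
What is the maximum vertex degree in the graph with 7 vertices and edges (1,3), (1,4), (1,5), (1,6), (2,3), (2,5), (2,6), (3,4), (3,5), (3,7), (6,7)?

Step 1: Count edges incident to each vertex:
  deg(1) = 4 (neighbors: 3, 4, 5, 6)
  deg(2) = 3 (neighbors: 3, 5, 6)
  deg(3) = 5 (neighbors: 1, 2, 4, 5, 7)
  deg(4) = 2 (neighbors: 1, 3)
  deg(5) = 3 (neighbors: 1, 2, 3)
  deg(6) = 3 (neighbors: 1, 2, 7)
  deg(7) = 2 (neighbors: 3, 6)

Step 2: Find maximum:
  max(4, 3, 5, 2, 3, 3, 2) = 5 (vertex 3)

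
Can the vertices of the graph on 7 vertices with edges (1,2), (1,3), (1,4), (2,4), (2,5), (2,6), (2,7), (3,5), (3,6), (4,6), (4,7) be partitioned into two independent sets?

Step 1: Attempt 2-coloring using BFS:
  Start at vertex 1, assign color 0
  Color vertex 2 with color 1 (neighbor of 1)
  Color vertex 3 with color 1 (neighbor of 1)
  Color vertex 4 with color 1 (neighbor of 1)

Step 2: Conflict found! Vertices 2 and 4 are adjacent but have the same color.
This means the graph contains an odd cycle.

The graph is NOT bipartite.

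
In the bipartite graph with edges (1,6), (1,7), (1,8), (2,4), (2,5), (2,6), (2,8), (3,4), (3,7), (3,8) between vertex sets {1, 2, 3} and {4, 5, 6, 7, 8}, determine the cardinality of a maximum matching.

Step 1: List the neighbors of each left vertex:
  1: 6, 7, 8
  2: 4, 5, 6, 8
  3: 4, 7, 8

Step 2: Greedily match left vertices, then look for augmenting paths:
  Match 1 -- 6
  Match 2 -- 4
  Match 3 -- 7
  No augmenting path remains.

Step 3: Verify this is maximum:
  Matching size 3 = min(|L|, |R|) = min(3, 5), which is an upper bound, so this matching is maximum.

Maximum matching: {(1,6), (2,4), (3,7)}
Size: 3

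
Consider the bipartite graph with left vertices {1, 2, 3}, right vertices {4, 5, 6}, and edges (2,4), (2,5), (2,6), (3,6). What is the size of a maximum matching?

Step 1: List the neighbors of each left vertex:
  1: (none)
  2: 4, 5, 6
  3: 6

Step 2: Greedily match left vertices, then look for augmenting paths:
  Match 2 -- 4
  Match 3 -- 6
  No augmenting path remains.

Step 3: Verify this is maximum:
  Matching has size 2. The vertex set {2, 3} covers every edge and has size 2; any matching has at most one edge per cover vertex, so 2 is maximum (König's theorem).

Maximum matching: {(2,4), (3,6)}
Size: 2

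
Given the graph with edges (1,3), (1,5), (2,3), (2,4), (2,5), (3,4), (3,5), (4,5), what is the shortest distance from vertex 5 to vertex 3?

Step 1: Build adjacency list:
  1: 3, 5
  2: 3, 4, 5
  3: 1, 2, 4, 5
  4: 2, 3, 5
  5: 1, 2, 3, 4

Step 2: BFS from vertex 5 to find shortest path to 3:
  vertex 1 reached at distance 1
  vertex 2 reached at distance 1
  vertex 3 reached at distance 1

Step 3: Shortest path: 5 -> 3
Path length: 1 edge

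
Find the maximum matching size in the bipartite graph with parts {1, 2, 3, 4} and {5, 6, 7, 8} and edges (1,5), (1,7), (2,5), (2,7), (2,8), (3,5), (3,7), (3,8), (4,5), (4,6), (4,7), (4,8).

Step 1: List the neighbors of each left vertex:
  1: 5, 7
  2: 5, 7, 8
  3: 5, 7, 8
  4: 5, 6, 7, 8

Step 2: Greedily match left vertices, then look for augmenting paths:
  Match 1 -- 5
  Match 2 -- 7
  Match 3 -- 8
  Match 4 -- 6
  No augmenting path remains.

Step 3: Verify this is maximum:
  Matching size 4 = min(|L|, |R|) = min(4, 4), which is an upper bound, so this matching is maximum.

Maximum matching: {(1,5), (2,7), (3,8), (4,6)}
Size: 4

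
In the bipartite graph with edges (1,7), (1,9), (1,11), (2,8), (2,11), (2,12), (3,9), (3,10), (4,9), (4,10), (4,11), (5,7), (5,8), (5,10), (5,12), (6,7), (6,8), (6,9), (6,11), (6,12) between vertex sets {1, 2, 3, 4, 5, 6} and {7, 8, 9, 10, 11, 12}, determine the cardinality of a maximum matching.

Step 1: List the neighbors of each left vertex:
  1: 7, 9, 11
  2: 8, 11, 12
  3: 9, 10
  4: 9, 10, 11
  5: 7, 8, 10, 12
  6: 7, 8, 9, 11, 12

Step 2: Greedily match left vertices, then look for augmenting paths:
  Match 1 -- 7
  Match 2 -- 8
  Match 3 -- 9
  Match 4 -- 10
  Match 5 -- 12
  Match 6 -- 11
  No augmenting path remains.

Step 3: Verify this is maximum:
  Matching size 6 = min(|L|, |R|) = min(6, 6), which is an upper bound, so this matching is maximum.

Maximum matching: {(1,7), (2,8), (3,9), (4,10), (5,12), (6,11)}
Size: 6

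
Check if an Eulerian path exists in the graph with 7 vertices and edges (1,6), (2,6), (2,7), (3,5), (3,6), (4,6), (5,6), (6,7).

Step 1: Find the degree of each vertex:
  deg(1) = 1
  deg(2) = 2
  deg(3) = 2
  deg(4) = 1
  deg(5) = 2
  deg(6) = 6
  deg(7) = 2

Step 2: Count vertices with odd degree:
  Odd-degree vertices: 1, 4 (2 total)

Step 3: Apply Euler's theorem:
  - Eulerian circuit exists iff graph is connected and all vertices have even degree
  - Eulerian path exists iff graph is connected and has 0 or 2 odd-degree vertices

Graph is connected with exactly 2 odd-degree vertices (1, 4).
Eulerian path exists (starting and ending at the odd-degree vertices), but no Eulerian circuit.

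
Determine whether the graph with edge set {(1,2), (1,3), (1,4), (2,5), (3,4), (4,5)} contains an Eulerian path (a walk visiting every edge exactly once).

Step 1: Find the degree of each vertex:
  deg(1) = 3
  deg(2) = 2
  deg(3) = 2
  deg(4) = 3
  deg(5) = 2

Step 2: Count vertices with odd degree:
  Odd-degree vertices: 1, 4 (2 total)

Step 3: Apply Euler's theorem:
  - Eulerian circuit exists iff graph is connected and all vertices have even degree
  - Eulerian path exists iff graph is connected and has 0 or 2 odd-degree vertices

Graph is connected with exactly 2 odd-degree vertices (1, 4).
Eulerian path exists (starting and ending at the odd-degree vertices), but no Eulerian circuit.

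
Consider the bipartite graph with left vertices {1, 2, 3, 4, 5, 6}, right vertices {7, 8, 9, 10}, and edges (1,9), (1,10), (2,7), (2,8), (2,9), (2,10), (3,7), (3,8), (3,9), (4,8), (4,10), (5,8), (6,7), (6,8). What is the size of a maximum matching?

Step 1: List the neighbors of each left vertex:
  1: 9, 10
  2: 7, 8, 9, 10
  3: 7, 8, 9
  4: 8, 10
  5: 8
  6: 7, 8

Step 2: Greedily match left vertices, then look for augmenting paths:
  Match 1 -- 9
  Match 2 -- 7
  Match 3 -- 8
  Match 4 -- 10
  No augmenting path remains.

Step 3: Verify this is maximum:
  Matching size 4 = min(|L|, |R|) = min(6, 4), which is an upper bound, so this matching is maximum.

Maximum matching: {(1,9), (2,7), (3,8), (4,10)}
Size: 4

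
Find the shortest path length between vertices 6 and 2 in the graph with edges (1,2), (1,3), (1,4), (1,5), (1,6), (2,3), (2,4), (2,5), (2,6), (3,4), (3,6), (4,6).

Step 1: Build adjacency list:
  1: 2, 3, 4, 5, 6
  2: 1, 3, 4, 5, 6
  3: 1, 2, 4, 6
  4: 1, 2, 3, 6
  5: 1, 2
  6: 1, 2, 3, 4

Step 2: BFS from vertex 6 to find shortest path to 2:
  vertex 1 reached at distance 1
  vertex 2 reached at distance 1

Step 3: Shortest path: 6 -> 2
Path length: 1 edge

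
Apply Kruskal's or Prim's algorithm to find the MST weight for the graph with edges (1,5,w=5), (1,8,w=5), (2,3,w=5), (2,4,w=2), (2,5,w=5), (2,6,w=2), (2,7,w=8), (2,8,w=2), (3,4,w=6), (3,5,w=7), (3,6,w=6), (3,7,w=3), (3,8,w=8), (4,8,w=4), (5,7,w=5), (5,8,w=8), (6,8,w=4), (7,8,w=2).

Apply Kruskal's algorithm (sort edges by weight, add if no cycle):

Sorted edges by weight:
  (2,4) w=2
  (2,6) w=2
  (2,8) w=2
  (7,8) w=2
  (3,7) w=3
  (4,8) w=4
  (6,8) w=4
  (1,5) w=5
  (1,8) w=5
  (2,5) w=5
  (2,3) w=5
  (5,7) w=5
  (3,6) w=6
  (3,4) w=6
  (3,5) w=7
  (2,7) w=8
  (3,8) w=8
  (5,8) w=8

Add edge (2,4) w=2 -- no cycle. Running total: 2
Add edge (2,6) w=2 -- no cycle. Running total: 4
Add edge (2,8) w=2 -- no cycle. Running total: 6
Add edge (7,8) w=2 -- no cycle. Running total: 8
Add edge (3,7) w=3 -- no cycle. Running total: 11
Skip edge (4,8) w=4 -- would create cycle
Skip edge (6,8) w=4 -- would create cycle
Add edge (1,5) w=5 -- no cycle. Running total: 16
Add edge (1,8) w=5 -- no cycle. Running total: 21

MST edges: (2,4,w=2), (2,6,w=2), (2,8,w=2), (7,8,w=2), (3,7,w=3), (1,5,w=5), (1,8,w=5)
Total MST weight: 2 + 2 + 2 + 2 + 3 + 5 + 5 = 21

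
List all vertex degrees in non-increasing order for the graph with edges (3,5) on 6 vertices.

Step 1: Count edges incident to each vertex:
  deg(1) = 0 (neighbors: none)
  deg(2) = 0 (neighbors: none)
  deg(3) = 1 (neighbors: 5)
  deg(4) = 0 (neighbors: none)
  deg(5) = 1 (neighbors: 3)
  deg(6) = 0 (neighbors: none)

Step 2: Sort degrees in non-increasing order:
  Degrees: [0, 0, 1, 0, 1, 0] -> sorted: [1, 1, 0, 0, 0, 0]

Degree sequence: [1, 1, 0, 0, 0, 0]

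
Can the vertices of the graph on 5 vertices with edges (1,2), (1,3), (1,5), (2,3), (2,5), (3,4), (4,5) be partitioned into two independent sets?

Step 1: Attempt 2-coloring using BFS:
  Start at vertex 1, assign color 0
  Color vertex 2 with color 1 (neighbor of 1)
  Color vertex 3 with color 1 (neighbor of 1)
  Color vertex 5 with color 1 (neighbor of 1)

Step 2: Conflict found! Vertices 2 and 3 are adjacent but have the same color.
This means the graph contains an odd cycle.

The graph is NOT bipartite.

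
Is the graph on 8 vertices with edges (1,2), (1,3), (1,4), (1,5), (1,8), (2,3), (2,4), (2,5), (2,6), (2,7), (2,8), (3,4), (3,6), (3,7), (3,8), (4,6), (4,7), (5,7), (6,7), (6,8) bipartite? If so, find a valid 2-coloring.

Step 1: Attempt 2-coloring using BFS:
  Start at vertex 1, assign color 0
  Color vertex 2 with color 1 (neighbor of 1)
  Color vertex 3 with color 1 (neighbor of 1)
  Color vertex 4 with color 1 (neighbor of 1)
  Color vertex 5 with color 1 (neighbor of 1)
  Color vertex 8 with color 1 (neighbor of 1)

Step 2: Conflict found! Vertices 2 and 3 are adjacent but have the same color.
This means the graph contains an odd cycle.

The graph is NOT bipartite.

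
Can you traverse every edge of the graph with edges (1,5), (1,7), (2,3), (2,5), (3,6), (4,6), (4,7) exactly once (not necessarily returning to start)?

Step 1: Find the degree of each vertex:
  deg(1) = 2
  deg(2) = 2
  deg(3) = 2
  deg(4) = 2
  deg(5) = 2
  deg(6) = 2
  deg(7) = 2

Step 2: Count vertices with odd degree:
  All vertices have even degree (0 odd-degree vertices)

Step 3: Apply Euler's theorem:
  - Eulerian circuit exists iff graph is connected and all vertices have even degree
  - Eulerian path exists iff graph is connected and has 0 or 2 odd-degree vertices

Graph is connected with 0 odd-degree vertices.
Both Eulerian circuit and Eulerian path exist.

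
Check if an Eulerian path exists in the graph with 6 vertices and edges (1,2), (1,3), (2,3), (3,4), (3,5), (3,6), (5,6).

Step 1: Find the degree of each vertex:
  deg(1) = 2
  deg(2) = 2
  deg(3) = 5
  deg(4) = 1
  deg(5) = 2
  deg(6) = 2

Step 2: Count vertices with odd degree:
  Odd-degree vertices: 3, 4 (2 total)

Step 3: Apply Euler's theorem:
  - Eulerian circuit exists iff graph is connected and all vertices have even degree
  - Eulerian path exists iff graph is connected and has 0 or 2 odd-degree vertices

Graph is connected with exactly 2 odd-degree vertices (3, 4).
Eulerian path exists (starting and ending at the odd-degree vertices), but no Eulerian circuit.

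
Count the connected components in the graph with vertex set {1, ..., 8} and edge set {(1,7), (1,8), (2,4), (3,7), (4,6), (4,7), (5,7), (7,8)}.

Step 1: Build adjacency list from edges:
  1: 7, 8
  2: 4
  3: 7
  4: 2, 6, 7
  5: 7
  6: 4
  7: 1, 3, 4, 5, 8
  8: 1, 7

Step 2: Run BFS/DFS from vertex 1:
  Visited: {1, 7, 8, 3, 4, 5, 2, 6}
  Reached 8 of 8 vertices

Step 3: All 8 vertices reached from vertex 1, so the graph is connected.
Number of connected components: 1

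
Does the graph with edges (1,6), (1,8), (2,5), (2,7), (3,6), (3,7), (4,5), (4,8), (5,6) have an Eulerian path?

Step 1: Find the degree of each vertex:
  deg(1) = 2
  deg(2) = 2
  deg(3) = 2
  deg(4) = 2
  deg(5) = 3
  deg(6) = 3
  deg(7) = 2
  deg(8) = 2

Step 2: Count vertices with odd degree:
  Odd-degree vertices: 5, 6 (2 total)

Step 3: Apply Euler's theorem:
  - Eulerian circuit exists iff graph is connected and all vertices have even degree
  - Eulerian path exists iff graph is connected and has 0 or 2 odd-degree vertices

Graph is connected with exactly 2 odd-degree vertices (5, 6).
Eulerian path exists (starting and ending at the odd-degree vertices), but no Eulerian circuit.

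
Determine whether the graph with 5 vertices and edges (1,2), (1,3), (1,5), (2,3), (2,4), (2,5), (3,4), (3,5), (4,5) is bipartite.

Step 1: Attempt 2-coloring using BFS:
  Start at vertex 1, assign color 0
  Color vertex 2 with color 1 (neighbor of 1)
  Color vertex 3 with color 1 (neighbor of 1)
  Color vertex 5 with color 1 (neighbor of 1)

Step 2: Conflict found! Vertices 2 and 3 are adjacent but have the same color.
This means the graph contains an odd cycle.

The graph is NOT bipartite.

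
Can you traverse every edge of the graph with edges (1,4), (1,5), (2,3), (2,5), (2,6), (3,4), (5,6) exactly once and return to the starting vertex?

Step 1: Find the degree of each vertex:
  deg(1) = 2
  deg(2) = 3
  deg(3) = 2
  deg(4) = 2
  deg(5) = 3
  deg(6) = 2

Step 2: Count vertices with odd degree:
  Odd-degree vertices: 2, 5 (2 total)

Step 3: Apply Euler's theorem:
  - Eulerian circuit exists iff graph is connected and all vertices have even degree
  - Eulerian path exists iff graph is connected and has 0 or 2 odd-degree vertices

Graph is connected with exactly 2 odd-degree vertices (2, 5).
Eulerian path exists (starting and ending at the odd-degree vertices), but no Eulerian circuit.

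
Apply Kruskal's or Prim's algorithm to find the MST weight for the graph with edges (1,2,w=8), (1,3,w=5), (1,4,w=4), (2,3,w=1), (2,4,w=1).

Apply Kruskal's algorithm (sort edges by weight, add if no cycle):

Sorted edges by weight:
  (2,3) w=1
  (2,4) w=1
  (1,4) w=4
  (1,3) w=5
  (1,2) w=8

Add edge (2,3) w=1 -- no cycle. Running total: 1
Add edge (2,4) w=1 -- no cycle. Running total: 2
Add edge (1,4) w=4 -- no cycle. Running total: 6

MST edges: (2,3,w=1), (2,4,w=1), (1,4,w=4)
Total MST weight: 1 + 1 + 4 = 6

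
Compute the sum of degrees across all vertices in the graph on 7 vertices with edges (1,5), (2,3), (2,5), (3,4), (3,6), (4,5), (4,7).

Step 1: Count edges incident to each vertex:
  deg(1) = 1 (neighbors: 5)
  deg(2) = 2 (neighbors: 3, 5)
  deg(3) = 3 (neighbors: 2, 4, 6)
  deg(4) = 3 (neighbors: 3, 5, 7)
  deg(5) = 3 (neighbors: 1, 2, 4)
  deg(6) = 1 (neighbors: 3)
  deg(7) = 1 (neighbors: 4)

Step 2: Sum all degrees:
  1 + 2 + 3 + 3 + 3 + 1 + 1 = 14

Verification: sum of degrees = 2 * |E| = 2 * 7 = 14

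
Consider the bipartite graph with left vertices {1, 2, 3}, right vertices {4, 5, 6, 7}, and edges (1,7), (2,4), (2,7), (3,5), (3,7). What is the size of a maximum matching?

Step 1: List the neighbors of each left vertex:
  1: 7
  2: 4, 7
  3: 5, 7

Step 2: Greedily match left vertices, then look for augmenting paths:
  Match 1 -- 7
  Match 2 -- 4
  Match 3 -- 5
  No augmenting path remains.

Step 3: Verify this is maximum:
  Matching size 3 = min(|L|, |R|) = min(3, 4), which is an upper bound, so this matching is maximum.

Maximum matching: {(1,7), (2,4), (3,5)}
Size: 3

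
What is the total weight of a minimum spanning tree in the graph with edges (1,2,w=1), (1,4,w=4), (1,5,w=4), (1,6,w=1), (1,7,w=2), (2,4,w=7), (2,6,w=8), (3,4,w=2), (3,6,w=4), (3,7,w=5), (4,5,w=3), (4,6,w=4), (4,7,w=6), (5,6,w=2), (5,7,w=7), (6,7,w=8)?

Apply Kruskal's algorithm (sort edges by weight, add if no cycle):

Sorted edges by weight:
  (1,2) w=1
  (1,6) w=1
  (1,7) w=2
  (3,4) w=2
  (5,6) w=2
  (4,5) w=3
  (1,5) w=4
  (1,4) w=4
  (3,6) w=4
  (4,6) w=4
  (3,7) w=5
  (4,7) w=6
  (2,4) w=7
  (5,7) w=7
  (2,6) w=8
  (6,7) w=8

Add edge (1,2) w=1 -- no cycle. Running total: 1
Add edge (1,6) w=1 -- no cycle. Running total: 2
Add edge (1,7) w=2 -- no cycle. Running total: 4
Add edge (3,4) w=2 -- no cycle. Running total: 6
Add edge (5,6) w=2 -- no cycle. Running total: 8
Add edge (4,5) w=3 -- no cycle. Running total: 11

MST edges: (1,2,w=1), (1,6,w=1), (1,7,w=2), (3,4,w=2), (5,6,w=2), (4,5,w=3)
Total MST weight: 1 + 1 + 2 + 2 + 2 + 3 = 11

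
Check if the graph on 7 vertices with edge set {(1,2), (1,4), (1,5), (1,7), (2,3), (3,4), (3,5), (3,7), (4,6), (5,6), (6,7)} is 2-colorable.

Step 1: Attempt 2-coloring using BFS:
  Start at vertex 1, assign color 0
  Color vertex 2 with color 1 (neighbor of 1)
  Color vertex 4 with color 1 (neighbor of 1)
  Color vertex 5 with color 1 (neighbor of 1)
  Color vertex 7 with color 1 (neighbor of 1)
  Color vertex 3 with color 0 (neighbor of 2)
  Color vertex 6 with color 0 (neighbor of 4)

Step 2: 2-coloring succeeded. No conflicts found.
  Set A (color 0): {1, 3, 6}
  Set B (color 1): {2, 4, 5, 7}

The graph is bipartite with partition {1, 3, 6}, {2, 4, 5, 7}.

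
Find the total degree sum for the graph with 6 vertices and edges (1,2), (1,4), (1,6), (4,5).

Step 1: Count edges incident to each vertex:
  deg(1) = 3 (neighbors: 2, 4, 6)
  deg(2) = 1 (neighbors: 1)
  deg(3) = 0 (neighbors: none)
  deg(4) = 2 (neighbors: 1, 5)
  deg(5) = 1 (neighbors: 4)
  deg(6) = 1 (neighbors: 1)

Step 2: Sum all degrees:
  3 + 1 + 0 + 2 + 1 + 1 = 8

Verification: sum of degrees = 2 * |E| = 2 * 4 = 8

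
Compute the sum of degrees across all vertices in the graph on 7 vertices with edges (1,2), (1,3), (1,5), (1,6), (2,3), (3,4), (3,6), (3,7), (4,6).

Step 1: Count edges incident to each vertex:
  deg(1) = 4 (neighbors: 2, 3, 5, 6)
  deg(2) = 2 (neighbors: 1, 3)
  deg(3) = 5 (neighbors: 1, 2, 4, 6, 7)
  deg(4) = 2 (neighbors: 3, 6)
  deg(5) = 1 (neighbors: 1)
  deg(6) = 3 (neighbors: 1, 3, 4)
  deg(7) = 1 (neighbors: 3)

Step 2: Sum all degrees:
  4 + 2 + 5 + 2 + 1 + 3 + 1 = 18

Verification: sum of degrees = 2 * |E| = 2 * 9 = 18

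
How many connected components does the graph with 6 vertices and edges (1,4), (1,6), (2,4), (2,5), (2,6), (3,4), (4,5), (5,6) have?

Step 1: Build adjacency list from edges:
  1: 4, 6
  2: 4, 5, 6
  3: 4
  4: 1, 2, 3, 5
  5: 2, 4, 6
  6: 1, 2, 5

Step 2: Run BFS/DFS from vertex 1:
  Visited: {1, 4, 6, 2, 3, 5}
  Reached 6 of 6 vertices

Step 3: All 6 vertices reached from vertex 1, so the graph is connected.
Number of connected components: 1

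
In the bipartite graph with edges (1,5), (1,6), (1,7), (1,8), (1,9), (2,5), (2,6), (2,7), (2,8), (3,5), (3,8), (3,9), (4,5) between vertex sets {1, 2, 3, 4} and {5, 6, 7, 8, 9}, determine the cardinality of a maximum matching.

Step 1: List the neighbors of each left vertex:
  1: 5, 6, 7, 8, 9
  2: 5, 6, 7, 8
  3: 5, 8, 9
  4: 5

Step 2: Greedily match left vertices, then look for augmenting paths:
  Match 1 -- 7
  Match 2 -- 6
  Match 3 -- 8
  Match 4 -- 5
  No augmenting path remains.

Step 3: Verify this is maximum:
  Matching size 4 = min(|L|, |R|) = min(4, 5), which is an upper bound, so this matching is maximum.

Maximum matching: {(1,7), (2,6), (3,8), (4,5)}
Size: 4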